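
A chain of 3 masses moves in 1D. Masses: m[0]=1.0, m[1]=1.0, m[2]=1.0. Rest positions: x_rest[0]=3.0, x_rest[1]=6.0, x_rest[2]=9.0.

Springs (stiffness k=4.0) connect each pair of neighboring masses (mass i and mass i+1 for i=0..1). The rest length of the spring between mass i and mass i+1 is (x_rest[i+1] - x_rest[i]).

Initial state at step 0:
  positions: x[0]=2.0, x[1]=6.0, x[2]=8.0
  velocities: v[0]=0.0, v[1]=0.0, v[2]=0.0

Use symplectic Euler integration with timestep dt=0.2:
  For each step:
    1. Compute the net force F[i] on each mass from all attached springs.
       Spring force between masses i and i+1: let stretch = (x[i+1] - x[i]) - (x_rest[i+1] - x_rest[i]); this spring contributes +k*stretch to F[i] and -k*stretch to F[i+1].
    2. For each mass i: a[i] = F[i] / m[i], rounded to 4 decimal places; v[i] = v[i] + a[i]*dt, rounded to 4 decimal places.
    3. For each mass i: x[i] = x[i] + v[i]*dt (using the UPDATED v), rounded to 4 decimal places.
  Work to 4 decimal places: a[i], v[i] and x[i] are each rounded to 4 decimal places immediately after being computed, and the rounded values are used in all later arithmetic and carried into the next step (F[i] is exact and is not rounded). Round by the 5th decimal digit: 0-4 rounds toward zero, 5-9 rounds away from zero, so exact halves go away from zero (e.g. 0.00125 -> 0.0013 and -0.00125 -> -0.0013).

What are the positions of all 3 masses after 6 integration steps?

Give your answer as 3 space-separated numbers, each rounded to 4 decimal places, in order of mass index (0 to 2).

Answer: 2.3737 5.2528 8.3737

Derivation:
Step 0: x=[2.0000 6.0000 8.0000] v=[0.0000 0.0000 0.0000]
Step 1: x=[2.1600 5.6800 8.1600] v=[0.8000 -1.6000 0.8000]
Step 2: x=[2.4032 5.1936 8.4032] v=[1.2160 -2.4320 1.2160]
Step 3: x=[2.6129 4.7743 8.6129] v=[1.0483 -2.0966 1.0483]
Step 4: x=[2.6884 4.6233 8.6884] v=[0.3774 -0.7548 0.3774]
Step 5: x=[2.5935 4.8132 8.5935] v=[-0.4747 0.9494 -0.4747]
Step 6: x=[2.3737 5.2528 8.3737] v=[-1.0989 2.1979 -1.0989]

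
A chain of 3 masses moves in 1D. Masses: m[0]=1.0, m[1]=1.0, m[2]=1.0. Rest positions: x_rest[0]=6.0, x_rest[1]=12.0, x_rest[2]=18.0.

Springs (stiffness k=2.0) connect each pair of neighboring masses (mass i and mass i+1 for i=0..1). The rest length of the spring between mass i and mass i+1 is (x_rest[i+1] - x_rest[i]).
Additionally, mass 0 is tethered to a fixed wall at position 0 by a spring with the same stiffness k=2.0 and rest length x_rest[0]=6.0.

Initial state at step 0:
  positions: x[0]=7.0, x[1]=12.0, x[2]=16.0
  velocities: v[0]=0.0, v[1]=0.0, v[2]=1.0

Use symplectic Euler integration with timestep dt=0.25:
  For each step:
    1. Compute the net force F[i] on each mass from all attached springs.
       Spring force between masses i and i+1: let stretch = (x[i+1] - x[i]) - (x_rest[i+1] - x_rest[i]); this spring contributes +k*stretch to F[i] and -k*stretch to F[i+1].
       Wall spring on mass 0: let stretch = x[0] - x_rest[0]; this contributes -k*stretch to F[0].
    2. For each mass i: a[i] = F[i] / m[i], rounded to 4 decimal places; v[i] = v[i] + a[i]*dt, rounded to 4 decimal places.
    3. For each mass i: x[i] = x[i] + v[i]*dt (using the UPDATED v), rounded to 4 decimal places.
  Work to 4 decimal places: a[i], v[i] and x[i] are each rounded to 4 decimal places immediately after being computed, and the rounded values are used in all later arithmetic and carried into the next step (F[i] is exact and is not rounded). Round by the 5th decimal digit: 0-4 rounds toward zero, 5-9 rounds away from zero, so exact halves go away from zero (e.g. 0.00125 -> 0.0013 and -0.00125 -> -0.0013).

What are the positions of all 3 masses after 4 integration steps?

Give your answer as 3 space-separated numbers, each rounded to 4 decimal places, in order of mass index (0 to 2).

Answer: 5.1704 11.4128 18.5950

Derivation:
Step 0: x=[7.0000 12.0000 16.0000] v=[0.0000 0.0000 1.0000]
Step 1: x=[6.7500 11.8750 16.5000] v=[-1.0000 -0.5000 2.0000]
Step 2: x=[6.2969 11.6875 17.1719] v=[-1.8125 -0.7500 2.6875]
Step 3: x=[5.7305 11.5117 17.9082] v=[-2.2657 -0.7031 2.9453]
Step 4: x=[5.1704 11.4128 18.5950] v=[-2.2404 -0.3955 2.7471]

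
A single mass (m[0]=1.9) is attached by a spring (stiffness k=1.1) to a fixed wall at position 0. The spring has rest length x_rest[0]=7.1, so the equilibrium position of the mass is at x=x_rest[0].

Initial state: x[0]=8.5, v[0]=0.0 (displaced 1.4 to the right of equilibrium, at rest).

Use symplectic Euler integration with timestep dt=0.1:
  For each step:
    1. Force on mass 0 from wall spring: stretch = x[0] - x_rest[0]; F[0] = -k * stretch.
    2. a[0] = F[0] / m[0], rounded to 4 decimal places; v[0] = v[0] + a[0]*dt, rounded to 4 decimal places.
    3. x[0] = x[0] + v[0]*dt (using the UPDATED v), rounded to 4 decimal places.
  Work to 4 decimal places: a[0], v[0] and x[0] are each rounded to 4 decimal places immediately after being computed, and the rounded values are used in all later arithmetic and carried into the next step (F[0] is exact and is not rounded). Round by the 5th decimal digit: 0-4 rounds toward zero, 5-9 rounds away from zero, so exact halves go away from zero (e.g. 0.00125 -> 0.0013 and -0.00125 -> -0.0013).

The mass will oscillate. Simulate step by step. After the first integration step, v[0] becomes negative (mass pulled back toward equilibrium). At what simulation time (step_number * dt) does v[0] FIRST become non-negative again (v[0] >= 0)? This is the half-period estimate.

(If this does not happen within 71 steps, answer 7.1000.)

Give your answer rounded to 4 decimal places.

Step 0: x=[8.5000] v=[0.0000]
Step 1: x=[8.4919] v=[-0.0811]
Step 2: x=[8.4757] v=[-0.1617]
Step 3: x=[8.4516] v=[-0.2414]
Step 4: x=[8.4196] v=[-0.3197]
Step 5: x=[8.3800] v=[-0.3961]
Step 6: x=[8.3330] v=[-0.4702]
Step 7: x=[8.2788] v=[-0.5416]
Step 8: x=[8.2178] v=[-0.6099]
Step 9: x=[8.1503] v=[-0.6746]
Step 10: x=[8.0768] v=[-0.7354]
Step 11: x=[7.9976] v=[-0.7920]
Step 12: x=[7.9132] v=[-0.8440]
Step 13: x=[7.8241] v=[-0.8911]
Step 14: x=[7.7308] v=[-0.9330]
Step 15: x=[7.6339] v=[-0.9695]
Step 16: x=[7.5339] v=[-1.0004]
Step 17: x=[7.4314] v=[-1.0255]
Step 18: x=[7.3269] v=[-1.0447]
Step 19: x=[7.2211] v=[-1.0578]
Step 20: x=[7.1146] v=[-1.0648]
Step 21: x=[7.0080] v=[-1.0657]
Step 22: x=[6.9020] v=[-1.0604]
Step 23: x=[6.7971] v=[-1.0489]
Step 24: x=[6.6940] v=[-1.0314]
Step 25: x=[6.5932] v=[-1.0079]
Step 26: x=[6.4953] v=[-0.9786]
Step 27: x=[6.4009] v=[-0.9436]
Step 28: x=[6.3106] v=[-0.9031]
Step 29: x=[6.2249] v=[-0.8574]
Step 30: x=[6.1442] v=[-0.8067]
Step 31: x=[6.0691] v=[-0.7514]
Step 32: x=[5.9999] v=[-0.6917]
Step 33: x=[5.9371] v=[-0.6280]
Step 34: x=[5.8810] v=[-0.5607]
Step 35: x=[5.8320] v=[-0.4901]
Step 36: x=[5.7903] v=[-0.4167]
Step 37: x=[5.7562] v=[-0.3409]
Step 38: x=[5.7299] v=[-0.2631]
Step 39: x=[5.7115] v=[-0.1838]
Step 40: x=[5.7012] v=[-0.1034]
Step 41: x=[5.6990] v=[-0.0224]
Step 42: x=[5.7049] v=[0.0587]
First v>=0 after going negative at step 42, time=4.2000

Answer: 4.2000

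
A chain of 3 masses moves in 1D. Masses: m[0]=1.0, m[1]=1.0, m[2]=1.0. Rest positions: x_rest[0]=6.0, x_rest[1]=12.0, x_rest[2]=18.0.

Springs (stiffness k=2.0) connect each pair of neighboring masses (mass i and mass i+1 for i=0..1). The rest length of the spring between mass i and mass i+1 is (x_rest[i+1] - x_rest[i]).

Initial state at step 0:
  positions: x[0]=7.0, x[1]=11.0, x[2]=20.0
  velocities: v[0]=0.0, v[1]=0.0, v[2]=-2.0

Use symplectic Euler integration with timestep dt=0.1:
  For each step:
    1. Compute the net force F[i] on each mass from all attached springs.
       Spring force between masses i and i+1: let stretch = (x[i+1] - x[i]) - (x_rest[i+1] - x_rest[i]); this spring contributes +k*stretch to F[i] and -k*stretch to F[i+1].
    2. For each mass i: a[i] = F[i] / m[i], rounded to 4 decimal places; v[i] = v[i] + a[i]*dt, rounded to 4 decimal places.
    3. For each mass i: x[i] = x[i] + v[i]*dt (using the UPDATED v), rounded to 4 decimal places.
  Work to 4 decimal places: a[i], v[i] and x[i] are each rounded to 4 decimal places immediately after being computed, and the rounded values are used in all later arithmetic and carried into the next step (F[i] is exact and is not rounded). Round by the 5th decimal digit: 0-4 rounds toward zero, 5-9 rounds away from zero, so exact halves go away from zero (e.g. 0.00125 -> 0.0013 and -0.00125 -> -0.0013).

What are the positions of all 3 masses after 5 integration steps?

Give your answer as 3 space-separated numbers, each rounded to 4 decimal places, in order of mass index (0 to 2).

Answer: 6.4915 12.2248 18.2837

Derivation:
Step 0: x=[7.0000 11.0000 20.0000] v=[0.0000 0.0000 -2.0000]
Step 1: x=[6.9600 11.1000 19.7400] v=[-0.4000 1.0000 -2.6000]
Step 2: x=[6.8828 11.2900 19.4272] v=[-0.7720 1.9000 -3.1280]
Step 3: x=[6.7737 11.5546 19.0717] v=[-1.0906 2.6460 -3.5554]
Step 4: x=[6.6403 11.8739 18.6858] v=[-1.3344 3.1932 -3.8588]
Step 5: x=[6.4915 12.2248 18.2837] v=[-1.4877 3.5089 -4.0212]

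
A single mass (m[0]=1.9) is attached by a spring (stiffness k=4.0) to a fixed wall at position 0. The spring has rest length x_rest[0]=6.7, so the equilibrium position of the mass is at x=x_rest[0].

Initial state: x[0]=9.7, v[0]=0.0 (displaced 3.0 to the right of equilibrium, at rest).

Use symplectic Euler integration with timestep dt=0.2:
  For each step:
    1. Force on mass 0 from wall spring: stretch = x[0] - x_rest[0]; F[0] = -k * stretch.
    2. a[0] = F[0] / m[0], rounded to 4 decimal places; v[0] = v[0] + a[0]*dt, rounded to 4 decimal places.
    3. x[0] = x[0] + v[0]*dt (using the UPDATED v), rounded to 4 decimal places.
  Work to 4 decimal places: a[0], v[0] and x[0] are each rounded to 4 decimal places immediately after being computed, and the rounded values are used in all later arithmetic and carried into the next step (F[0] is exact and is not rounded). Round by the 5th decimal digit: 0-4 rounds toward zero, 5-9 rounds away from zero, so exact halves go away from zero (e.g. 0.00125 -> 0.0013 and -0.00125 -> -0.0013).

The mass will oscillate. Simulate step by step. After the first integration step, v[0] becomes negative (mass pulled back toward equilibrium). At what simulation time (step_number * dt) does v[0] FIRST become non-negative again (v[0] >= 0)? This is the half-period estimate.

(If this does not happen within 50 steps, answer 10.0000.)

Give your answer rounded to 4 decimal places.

Step 0: x=[9.7000] v=[0.0000]
Step 1: x=[9.4474] v=[-1.2632]
Step 2: x=[8.9634] v=[-2.4200]
Step 3: x=[8.2888] v=[-3.3730]
Step 4: x=[7.4804] v=[-4.0420]
Step 5: x=[6.6063] v=[-4.3706]
Step 6: x=[5.7401] v=[-4.3311]
Step 7: x=[4.9547] v=[-3.9269]
Step 8: x=[4.3163] v=[-3.1920]
Step 9: x=[3.8786] v=[-2.1883]
Step 10: x=[3.6785] v=[-1.0003]
Step 11: x=[3.7329] v=[0.2719]
First v>=0 after going negative at step 11, time=2.2000

Answer: 2.2000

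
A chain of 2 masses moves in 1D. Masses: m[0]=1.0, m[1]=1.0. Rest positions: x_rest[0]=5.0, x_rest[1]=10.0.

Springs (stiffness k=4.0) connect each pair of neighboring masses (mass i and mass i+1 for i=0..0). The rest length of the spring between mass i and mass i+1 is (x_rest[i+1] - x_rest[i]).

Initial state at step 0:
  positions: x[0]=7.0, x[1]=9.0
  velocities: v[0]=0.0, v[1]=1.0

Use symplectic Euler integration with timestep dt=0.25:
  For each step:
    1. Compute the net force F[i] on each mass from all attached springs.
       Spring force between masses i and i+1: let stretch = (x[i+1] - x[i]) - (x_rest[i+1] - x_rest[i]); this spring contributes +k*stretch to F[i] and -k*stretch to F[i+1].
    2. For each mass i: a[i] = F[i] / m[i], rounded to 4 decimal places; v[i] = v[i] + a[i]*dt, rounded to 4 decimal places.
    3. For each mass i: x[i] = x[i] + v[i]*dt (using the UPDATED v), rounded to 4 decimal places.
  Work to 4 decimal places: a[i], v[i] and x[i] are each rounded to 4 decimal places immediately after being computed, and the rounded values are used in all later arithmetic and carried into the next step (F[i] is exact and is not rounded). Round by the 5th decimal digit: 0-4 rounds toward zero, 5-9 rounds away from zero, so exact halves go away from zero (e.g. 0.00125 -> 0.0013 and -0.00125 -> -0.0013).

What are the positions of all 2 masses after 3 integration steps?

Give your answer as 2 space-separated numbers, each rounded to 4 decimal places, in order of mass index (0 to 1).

Step 0: x=[7.0000 9.0000] v=[0.0000 1.0000]
Step 1: x=[6.2500 10.0000] v=[-3.0000 4.0000]
Step 2: x=[5.1875 11.3125] v=[-4.2500 5.2500]
Step 3: x=[4.4063 12.3438] v=[-3.1250 4.1250]

Answer: 4.4063 12.3438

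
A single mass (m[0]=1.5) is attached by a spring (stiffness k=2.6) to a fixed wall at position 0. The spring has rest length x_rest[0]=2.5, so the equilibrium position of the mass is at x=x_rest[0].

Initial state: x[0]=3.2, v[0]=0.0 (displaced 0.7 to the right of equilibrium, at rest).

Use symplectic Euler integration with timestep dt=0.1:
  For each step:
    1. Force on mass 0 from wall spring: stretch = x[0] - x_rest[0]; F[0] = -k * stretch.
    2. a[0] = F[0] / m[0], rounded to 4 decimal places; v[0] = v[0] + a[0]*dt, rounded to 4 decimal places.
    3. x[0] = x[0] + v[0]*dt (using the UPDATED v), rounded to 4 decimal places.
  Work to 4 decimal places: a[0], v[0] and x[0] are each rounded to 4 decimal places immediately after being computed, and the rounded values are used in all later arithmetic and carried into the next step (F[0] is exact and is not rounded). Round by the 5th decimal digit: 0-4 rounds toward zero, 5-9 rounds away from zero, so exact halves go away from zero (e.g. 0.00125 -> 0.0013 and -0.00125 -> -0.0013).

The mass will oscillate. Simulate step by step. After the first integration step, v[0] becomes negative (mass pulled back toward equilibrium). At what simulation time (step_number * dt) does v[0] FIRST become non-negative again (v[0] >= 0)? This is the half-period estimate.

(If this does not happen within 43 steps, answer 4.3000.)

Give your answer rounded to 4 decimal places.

Answer: 2.4000

Derivation:
Step 0: x=[3.2000] v=[0.0000]
Step 1: x=[3.1879] v=[-0.1213]
Step 2: x=[3.1639] v=[-0.2405]
Step 3: x=[3.1283] v=[-0.3556]
Step 4: x=[3.0819] v=[-0.4645]
Step 5: x=[3.0254] v=[-0.5654]
Step 6: x=[2.9598] v=[-0.6565]
Step 7: x=[2.8862] v=[-0.7362]
Step 8: x=[2.8059] v=[-0.8031]
Step 9: x=[2.7203] v=[-0.8561]
Step 10: x=[2.6309] v=[-0.8943]
Step 11: x=[2.5392] v=[-0.9170]
Step 12: x=[2.4468] v=[-0.9238]
Step 13: x=[2.3553] v=[-0.9146]
Step 14: x=[2.2664] v=[-0.8895]
Step 15: x=[2.1815] v=[-0.8490]
Step 16: x=[2.1021] v=[-0.7938]
Step 17: x=[2.0296] v=[-0.7248]
Step 18: x=[1.9653] v=[-0.6433]
Step 19: x=[1.9102] v=[-0.5506]
Step 20: x=[1.8654] v=[-0.4484]
Step 21: x=[1.8316] v=[-0.3384]
Step 22: x=[1.8094] v=[-0.2225]
Step 23: x=[1.7991] v=[-0.1028]
Step 24: x=[1.8010] v=[0.0187]
First v>=0 after going negative at step 24, time=2.4000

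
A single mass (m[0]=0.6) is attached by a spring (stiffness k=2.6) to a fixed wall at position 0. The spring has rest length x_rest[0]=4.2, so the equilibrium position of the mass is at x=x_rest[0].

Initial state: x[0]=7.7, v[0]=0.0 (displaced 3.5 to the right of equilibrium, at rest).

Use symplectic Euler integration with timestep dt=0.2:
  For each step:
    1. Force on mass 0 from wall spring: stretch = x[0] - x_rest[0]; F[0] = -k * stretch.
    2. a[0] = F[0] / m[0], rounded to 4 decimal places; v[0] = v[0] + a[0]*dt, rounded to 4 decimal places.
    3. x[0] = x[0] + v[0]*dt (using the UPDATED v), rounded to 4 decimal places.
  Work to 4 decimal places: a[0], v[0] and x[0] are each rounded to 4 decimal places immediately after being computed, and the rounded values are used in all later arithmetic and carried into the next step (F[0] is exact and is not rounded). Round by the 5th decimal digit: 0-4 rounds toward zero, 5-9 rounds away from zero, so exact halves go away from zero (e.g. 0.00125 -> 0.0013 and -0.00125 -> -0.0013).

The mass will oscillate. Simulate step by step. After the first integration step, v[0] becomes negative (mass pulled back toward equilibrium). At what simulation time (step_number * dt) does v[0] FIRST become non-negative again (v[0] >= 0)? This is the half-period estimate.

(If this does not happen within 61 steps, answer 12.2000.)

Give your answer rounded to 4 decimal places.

Answer: 1.6000

Derivation:
Step 0: x=[7.7000] v=[0.0000]
Step 1: x=[7.0933] v=[-3.0333]
Step 2: x=[5.9851] v=[-5.5408]
Step 3: x=[4.5675] v=[-7.0879]
Step 4: x=[3.0862] v=[-7.4064]
Step 5: x=[1.7980] v=[-6.4411]
Step 6: x=[0.9261] v=[-4.3594]
Step 7: x=[0.6217] v=[-1.5220]
Step 8: x=[0.9375] v=[1.5792]
First v>=0 after going negative at step 8, time=1.6000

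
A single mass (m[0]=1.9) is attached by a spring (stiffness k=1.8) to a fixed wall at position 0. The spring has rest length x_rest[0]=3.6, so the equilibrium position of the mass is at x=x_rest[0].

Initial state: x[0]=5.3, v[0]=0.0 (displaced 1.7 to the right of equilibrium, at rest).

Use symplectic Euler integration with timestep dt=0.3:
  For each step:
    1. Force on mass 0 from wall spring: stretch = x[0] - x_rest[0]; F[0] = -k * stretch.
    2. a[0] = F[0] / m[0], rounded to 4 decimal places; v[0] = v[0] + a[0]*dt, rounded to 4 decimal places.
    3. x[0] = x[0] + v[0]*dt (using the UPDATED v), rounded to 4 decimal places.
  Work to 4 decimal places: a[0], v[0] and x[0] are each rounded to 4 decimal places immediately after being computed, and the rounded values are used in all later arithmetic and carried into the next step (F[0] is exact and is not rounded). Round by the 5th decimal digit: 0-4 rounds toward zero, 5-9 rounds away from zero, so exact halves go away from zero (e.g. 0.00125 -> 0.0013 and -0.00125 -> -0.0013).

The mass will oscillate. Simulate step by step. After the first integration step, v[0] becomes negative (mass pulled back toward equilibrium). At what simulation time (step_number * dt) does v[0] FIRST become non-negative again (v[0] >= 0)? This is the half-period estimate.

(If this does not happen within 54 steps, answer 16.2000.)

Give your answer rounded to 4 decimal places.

Answer: 3.3000

Derivation:
Step 0: x=[5.3000] v=[0.0000]
Step 1: x=[5.1550] v=[-0.4832]
Step 2: x=[4.8774] v=[-0.9252]
Step 3: x=[4.4909] v=[-1.2883]
Step 4: x=[4.0285] v=[-1.5415]
Step 5: x=[3.5295] v=[-1.6633]
Step 6: x=[3.0365] v=[-1.6433]
Step 7: x=[2.5915] v=[-1.4832]
Step 8: x=[2.2325] v=[-1.1966]
Step 9: x=[1.9901] v=[-0.8080]
Step 10: x=[1.8850] v=[-0.3504]
Step 11: x=[1.9261] v=[0.1370]
First v>=0 after going negative at step 11, time=3.3000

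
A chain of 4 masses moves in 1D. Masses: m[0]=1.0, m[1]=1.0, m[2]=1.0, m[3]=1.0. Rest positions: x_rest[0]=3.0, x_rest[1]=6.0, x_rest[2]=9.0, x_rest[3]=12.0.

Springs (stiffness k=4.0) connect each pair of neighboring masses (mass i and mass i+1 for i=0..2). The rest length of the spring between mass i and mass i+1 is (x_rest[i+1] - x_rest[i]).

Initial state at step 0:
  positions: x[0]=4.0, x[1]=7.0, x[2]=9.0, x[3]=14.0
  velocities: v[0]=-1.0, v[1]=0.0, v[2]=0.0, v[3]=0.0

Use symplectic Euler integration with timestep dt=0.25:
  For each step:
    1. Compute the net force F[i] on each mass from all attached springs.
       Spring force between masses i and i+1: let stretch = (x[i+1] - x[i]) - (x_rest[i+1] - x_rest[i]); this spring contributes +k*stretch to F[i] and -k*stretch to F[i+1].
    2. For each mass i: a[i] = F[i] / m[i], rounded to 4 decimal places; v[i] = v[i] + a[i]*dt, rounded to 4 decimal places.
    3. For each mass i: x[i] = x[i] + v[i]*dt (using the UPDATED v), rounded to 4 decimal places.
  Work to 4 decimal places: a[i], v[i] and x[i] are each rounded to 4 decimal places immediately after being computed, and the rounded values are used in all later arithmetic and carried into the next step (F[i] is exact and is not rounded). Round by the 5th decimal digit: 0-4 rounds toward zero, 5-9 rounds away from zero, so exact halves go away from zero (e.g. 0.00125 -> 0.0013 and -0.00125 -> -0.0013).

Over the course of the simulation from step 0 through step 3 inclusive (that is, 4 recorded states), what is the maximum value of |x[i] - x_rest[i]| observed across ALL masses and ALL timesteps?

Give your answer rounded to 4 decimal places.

Step 0: x=[4.0000 7.0000 9.0000 14.0000] v=[-1.0000 0.0000 0.0000 0.0000]
Step 1: x=[3.7500 6.7500 9.7500 13.5000] v=[-1.0000 -1.0000 3.0000 -2.0000]
Step 2: x=[3.5000 6.5000 10.6875 12.8125] v=[-1.0000 -1.0000 3.7500 -2.7500]
Step 3: x=[3.2500 6.5469 11.1094 12.3438] v=[-1.0000 0.1875 1.6875 -1.8750]
Max displacement = 2.1094

Answer: 2.1094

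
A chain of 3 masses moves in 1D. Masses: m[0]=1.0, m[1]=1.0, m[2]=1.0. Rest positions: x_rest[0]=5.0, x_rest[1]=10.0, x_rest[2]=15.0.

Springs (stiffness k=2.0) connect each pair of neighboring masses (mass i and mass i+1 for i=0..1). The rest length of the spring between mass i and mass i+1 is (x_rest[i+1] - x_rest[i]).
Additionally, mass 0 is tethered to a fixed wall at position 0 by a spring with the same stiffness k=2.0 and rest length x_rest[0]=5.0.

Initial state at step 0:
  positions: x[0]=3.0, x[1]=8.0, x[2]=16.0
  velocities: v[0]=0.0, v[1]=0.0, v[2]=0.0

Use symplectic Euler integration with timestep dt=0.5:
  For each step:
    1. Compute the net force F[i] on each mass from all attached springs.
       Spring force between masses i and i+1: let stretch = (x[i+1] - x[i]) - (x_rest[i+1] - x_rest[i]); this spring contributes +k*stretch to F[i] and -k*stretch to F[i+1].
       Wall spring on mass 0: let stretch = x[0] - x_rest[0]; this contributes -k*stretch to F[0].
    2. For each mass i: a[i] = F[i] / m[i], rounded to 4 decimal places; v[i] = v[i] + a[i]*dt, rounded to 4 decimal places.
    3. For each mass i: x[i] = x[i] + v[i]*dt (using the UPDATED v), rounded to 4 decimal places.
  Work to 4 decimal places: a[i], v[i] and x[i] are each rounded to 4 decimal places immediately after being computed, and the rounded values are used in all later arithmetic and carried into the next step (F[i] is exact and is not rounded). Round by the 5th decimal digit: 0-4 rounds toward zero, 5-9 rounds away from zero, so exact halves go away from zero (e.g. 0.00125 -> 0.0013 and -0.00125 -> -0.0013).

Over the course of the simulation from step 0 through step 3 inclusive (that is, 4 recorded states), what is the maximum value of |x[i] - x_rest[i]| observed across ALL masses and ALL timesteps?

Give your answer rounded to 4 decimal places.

Answer: 2.1250

Derivation:
Step 0: x=[3.0000 8.0000 16.0000] v=[0.0000 0.0000 0.0000]
Step 1: x=[4.0000 9.5000 14.5000] v=[2.0000 3.0000 -3.0000]
Step 2: x=[5.7500 10.7500 13.0000] v=[3.5000 2.5000 -3.0000]
Step 3: x=[7.1250 10.6250 12.8750] v=[2.7500 -0.2500 -0.2500]
Max displacement = 2.1250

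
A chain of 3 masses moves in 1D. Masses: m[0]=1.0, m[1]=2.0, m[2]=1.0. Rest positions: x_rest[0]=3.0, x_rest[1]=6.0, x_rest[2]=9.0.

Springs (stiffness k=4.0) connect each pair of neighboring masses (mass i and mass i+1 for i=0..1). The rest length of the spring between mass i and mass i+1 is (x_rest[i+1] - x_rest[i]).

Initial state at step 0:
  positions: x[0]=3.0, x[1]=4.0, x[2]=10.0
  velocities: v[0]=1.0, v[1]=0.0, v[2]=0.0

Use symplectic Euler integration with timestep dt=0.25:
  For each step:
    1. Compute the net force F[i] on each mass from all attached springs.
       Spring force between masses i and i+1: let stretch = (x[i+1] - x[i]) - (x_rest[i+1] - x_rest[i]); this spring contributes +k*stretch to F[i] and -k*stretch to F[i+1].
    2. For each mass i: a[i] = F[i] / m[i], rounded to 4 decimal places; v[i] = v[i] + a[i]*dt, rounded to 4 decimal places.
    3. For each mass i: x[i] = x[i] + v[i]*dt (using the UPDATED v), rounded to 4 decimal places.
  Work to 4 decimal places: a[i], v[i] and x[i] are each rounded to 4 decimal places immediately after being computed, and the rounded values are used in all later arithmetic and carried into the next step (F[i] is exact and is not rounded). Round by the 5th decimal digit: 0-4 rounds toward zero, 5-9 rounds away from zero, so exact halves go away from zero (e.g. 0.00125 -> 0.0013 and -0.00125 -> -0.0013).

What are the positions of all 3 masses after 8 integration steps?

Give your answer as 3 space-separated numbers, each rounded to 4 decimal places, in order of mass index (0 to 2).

Answer: 4.0346 4.4723 10.0213

Derivation:
Step 0: x=[3.0000 4.0000 10.0000] v=[1.0000 0.0000 0.0000]
Step 1: x=[2.7500 4.6250 9.2500] v=[-1.0000 2.5000 -3.0000]
Step 2: x=[2.2188 5.5938 8.0938] v=[-2.1250 3.8750 -4.6250]
Step 3: x=[1.7813 6.4532 7.0626] v=[-1.7500 3.4375 -4.1250]
Step 4: x=[1.7618 6.8048 6.6290] v=[-0.0781 1.4063 -1.7344]
Step 5: x=[2.2530 6.5040 6.9894] v=[1.9649 -1.2031 1.4414]
Step 6: x=[3.0570 5.7325 7.9784] v=[3.2159 -3.0859 3.9560]
Step 7: x=[3.7799 4.9073 9.1559] v=[2.8914 -3.3007 4.7101]
Step 8: x=[4.0346 4.4723 10.0213] v=[1.0188 -1.7401 3.4615]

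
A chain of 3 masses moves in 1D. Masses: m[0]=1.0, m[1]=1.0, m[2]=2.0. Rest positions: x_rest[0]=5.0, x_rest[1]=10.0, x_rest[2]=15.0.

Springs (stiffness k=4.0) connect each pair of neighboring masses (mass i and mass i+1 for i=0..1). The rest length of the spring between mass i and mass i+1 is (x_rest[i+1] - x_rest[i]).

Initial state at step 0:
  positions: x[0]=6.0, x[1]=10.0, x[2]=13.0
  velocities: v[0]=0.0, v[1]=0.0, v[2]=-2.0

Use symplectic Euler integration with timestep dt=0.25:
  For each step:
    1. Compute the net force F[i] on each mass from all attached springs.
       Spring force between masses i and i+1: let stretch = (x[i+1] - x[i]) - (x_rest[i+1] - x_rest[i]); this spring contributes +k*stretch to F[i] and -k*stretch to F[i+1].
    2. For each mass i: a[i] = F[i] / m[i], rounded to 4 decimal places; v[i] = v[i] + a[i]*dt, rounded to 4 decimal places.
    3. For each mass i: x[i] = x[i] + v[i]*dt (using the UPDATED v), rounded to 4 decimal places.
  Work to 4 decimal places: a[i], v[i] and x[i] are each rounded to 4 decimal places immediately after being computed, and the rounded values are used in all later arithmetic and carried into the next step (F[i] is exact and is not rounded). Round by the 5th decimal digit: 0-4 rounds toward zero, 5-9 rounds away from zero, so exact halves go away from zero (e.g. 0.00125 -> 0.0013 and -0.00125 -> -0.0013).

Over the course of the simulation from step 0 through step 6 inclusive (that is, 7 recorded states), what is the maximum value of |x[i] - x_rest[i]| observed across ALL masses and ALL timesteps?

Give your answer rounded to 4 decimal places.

Answer: 3.6010

Derivation:
Step 0: x=[6.0000 10.0000 13.0000] v=[0.0000 0.0000 -2.0000]
Step 1: x=[5.7500 9.7500 12.7500] v=[-1.0000 -1.0000 -1.0000]
Step 2: x=[5.2500 9.2500 12.7500] v=[-2.0000 -2.0000 0.0000]
Step 3: x=[4.5000 8.6250 12.9375] v=[-3.0000 -2.5000 0.7500]
Step 4: x=[3.5313 8.0469 13.2110] v=[-3.8750 -2.3125 1.0938]
Step 5: x=[2.4415 7.6309 13.4640] v=[-4.3594 -1.6640 1.0118]
Step 6: x=[1.3990 7.3758 13.6128] v=[-4.1700 -1.0203 0.5953]
Max displacement = 3.6010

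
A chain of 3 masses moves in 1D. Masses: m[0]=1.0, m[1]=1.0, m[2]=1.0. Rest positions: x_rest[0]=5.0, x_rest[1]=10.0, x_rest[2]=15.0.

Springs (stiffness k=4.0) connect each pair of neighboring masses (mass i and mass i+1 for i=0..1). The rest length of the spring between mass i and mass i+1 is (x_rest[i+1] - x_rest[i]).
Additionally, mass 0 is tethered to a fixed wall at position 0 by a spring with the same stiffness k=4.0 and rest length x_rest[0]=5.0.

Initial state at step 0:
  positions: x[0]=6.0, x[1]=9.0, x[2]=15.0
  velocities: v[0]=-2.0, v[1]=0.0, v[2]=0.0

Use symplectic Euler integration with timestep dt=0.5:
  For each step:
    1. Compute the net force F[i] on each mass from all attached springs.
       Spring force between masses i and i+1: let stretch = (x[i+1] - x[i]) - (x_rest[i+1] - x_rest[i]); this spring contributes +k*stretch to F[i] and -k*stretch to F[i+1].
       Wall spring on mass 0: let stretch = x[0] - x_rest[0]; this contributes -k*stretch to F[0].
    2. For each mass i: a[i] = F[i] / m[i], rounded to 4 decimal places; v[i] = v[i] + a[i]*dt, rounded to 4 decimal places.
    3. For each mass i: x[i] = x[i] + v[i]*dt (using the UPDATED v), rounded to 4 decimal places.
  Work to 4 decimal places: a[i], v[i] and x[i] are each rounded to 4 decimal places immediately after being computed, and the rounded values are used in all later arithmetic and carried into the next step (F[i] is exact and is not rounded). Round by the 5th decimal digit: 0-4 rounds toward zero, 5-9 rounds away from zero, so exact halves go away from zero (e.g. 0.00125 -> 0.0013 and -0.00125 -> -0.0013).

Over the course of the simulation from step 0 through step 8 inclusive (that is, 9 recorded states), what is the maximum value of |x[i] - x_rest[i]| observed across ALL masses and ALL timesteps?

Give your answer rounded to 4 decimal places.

Step 0: x=[6.0000 9.0000 15.0000] v=[-2.0000 0.0000 0.0000]
Step 1: x=[2.0000 12.0000 14.0000] v=[-8.0000 6.0000 -2.0000]
Step 2: x=[6.0000 7.0000 16.0000] v=[8.0000 -10.0000 4.0000]
Step 3: x=[5.0000 10.0000 14.0000] v=[-2.0000 6.0000 -4.0000]
Step 4: x=[4.0000 12.0000 13.0000] v=[-2.0000 4.0000 -2.0000]
Step 5: x=[7.0000 7.0000 16.0000] v=[6.0000 -10.0000 6.0000]
Step 6: x=[3.0000 11.0000 15.0000] v=[-8.0000 8.0000 -2.0000]
Step 7: x=[4.0000 11.0000 15.0000] v=[2.0000 0.0000 0.0000]
Step 8: x=[8.0000 8.0000 16.0000] v=[8.0000 -6.0000 2.0000]
Max displacement = 3.0000

Answer: 3.0000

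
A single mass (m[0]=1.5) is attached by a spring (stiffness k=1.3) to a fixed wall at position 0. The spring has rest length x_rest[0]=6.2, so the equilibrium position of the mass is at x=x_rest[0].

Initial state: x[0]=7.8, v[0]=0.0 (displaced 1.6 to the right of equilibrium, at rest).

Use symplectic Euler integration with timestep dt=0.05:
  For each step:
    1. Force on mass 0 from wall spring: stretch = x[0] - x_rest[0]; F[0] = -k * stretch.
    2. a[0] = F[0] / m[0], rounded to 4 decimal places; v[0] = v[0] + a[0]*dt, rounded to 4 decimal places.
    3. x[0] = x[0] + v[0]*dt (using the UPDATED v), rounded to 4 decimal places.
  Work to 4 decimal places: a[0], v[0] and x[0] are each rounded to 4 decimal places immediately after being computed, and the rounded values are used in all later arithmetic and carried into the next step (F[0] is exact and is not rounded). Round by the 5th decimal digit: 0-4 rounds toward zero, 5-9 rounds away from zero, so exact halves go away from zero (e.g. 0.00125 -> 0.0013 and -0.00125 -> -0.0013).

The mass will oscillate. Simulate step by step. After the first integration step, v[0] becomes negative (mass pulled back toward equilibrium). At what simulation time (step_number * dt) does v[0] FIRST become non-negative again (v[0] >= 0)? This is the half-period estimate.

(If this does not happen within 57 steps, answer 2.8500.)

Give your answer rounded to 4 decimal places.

Step 0: x=[7.8000] v=[0.0000]
Step 1: x=[7.7965] v=[-0.0693]
Step 2: x=[7.7896] v=[-0.1385]
Step 3: x=[7.7792] v=[-0.2074]
Step 4: x=[7.7654] v=[-0.2758]
Step 5: x=[7.7482] v=[-0.3436]
Step 6: x=[7.7277] v=[-0.4107]
Step 7: x=[7.7039] v=[-0.4769]
Step 8: x=[7.6768] v=[-0.5421]
Step 9: x=[7.6465] v=[-0.6061]
Step 10: x=[7.6131] v=[-0.6688]
Step 11: x=[7.5766] v=[-0.7300]
Step 12: x=[7.5371] v=[-0.7897]
Step 13: x=[7.4947] v=[-0.8476]
Step 14: x=[7.4495] v=[-0.9037]
Step 15: x=[7.4016] v=[-0.9578]
Step 16: x=[7.3511] v=[-1.0099]
Step 17: x=[7.2981] v=[-1.0598]
Step 18: x=[7.2427] v=[-1.1074]
Step 19: x=[7.1851] v=[-1.1526]
Step 20: x=[7.1253] v=[-1.1953]
Step 21: x=[7.0635] v=[-1.2354]
Step 22: x=[6.9999] v=[-1.2728]
Step 23: x=[6.9345] v=[-1.3075]
Step 24: x=[6.8675] v=[-1.3393]
Step 25: x=[6.7991] v=[-1.3682]
Step 26: x=[6.7294] v=[-1.3942]
Step 27: x=[6.6585] v=[-1.4171]
Step 28: x=[6.5867] v=[-1.4370]
Step 29: x=[6.5140] v=[-1.4538]
Step 30: x=[6.4406] v=[-1.4674]
Step 31: x=[6.3667] v=[-1.4778]
Step 32: x=[6.2925] v=[-1.4850]
Step 33: x=[6.2181] v=[-1.4890]
Step 34: x=[6.1436] v=[-1.4898]
Step 35: x=[6.0692] v=[-1.4874]
Step 36: x=[5.9951] v=[-1.4817]
Step 37: x=[5.9215] v=[-1.4728]
Step 38: x=[5.8485] v=[-1.4607]
Step 39: x=[5.7762] v=[-1.4455]
Step 40: x=[5.7048] v=[-1.4271]
Step 41: x=[5.6345] v=[-1.4056]
Step 42: x=[5.5654] v=[-1.3811]
Step 43: x=[5.4977] v=[-1.3536]
Step 44: x=[5.4315] v=[-1.3232]
Step 45: x=[5.3670] v=[-1.2899]
Step 46: x=[5.3043] v=[-1.2538]
Step 47: x=[5.2436] v=[-1.2150]
Step 48: x=[5.1849] v=[-1.1736]
Step 49: x=[5.1284] v=[-1.1296]
Step 50: x=[5.0742] v=[-1.0832]
Step 51: x=[5.0225] v=[-1.0344]
Step 52: x=[4.9733] v=[-0.9834]
Step 53: x=[4.9268] v=[-0.9302]
Step 54: x=[4.8831] v=[-0.8750]
Step 55: x=[4.8422] v=[-0.8179]
Step 56: x=[4.8042] v=[-0.7591]
Step 57: x=[4.7693] v=[-0.6986]
v[0] did not become non-negative within 57 steps; using fallback time=2.8500

Answer: 2.8500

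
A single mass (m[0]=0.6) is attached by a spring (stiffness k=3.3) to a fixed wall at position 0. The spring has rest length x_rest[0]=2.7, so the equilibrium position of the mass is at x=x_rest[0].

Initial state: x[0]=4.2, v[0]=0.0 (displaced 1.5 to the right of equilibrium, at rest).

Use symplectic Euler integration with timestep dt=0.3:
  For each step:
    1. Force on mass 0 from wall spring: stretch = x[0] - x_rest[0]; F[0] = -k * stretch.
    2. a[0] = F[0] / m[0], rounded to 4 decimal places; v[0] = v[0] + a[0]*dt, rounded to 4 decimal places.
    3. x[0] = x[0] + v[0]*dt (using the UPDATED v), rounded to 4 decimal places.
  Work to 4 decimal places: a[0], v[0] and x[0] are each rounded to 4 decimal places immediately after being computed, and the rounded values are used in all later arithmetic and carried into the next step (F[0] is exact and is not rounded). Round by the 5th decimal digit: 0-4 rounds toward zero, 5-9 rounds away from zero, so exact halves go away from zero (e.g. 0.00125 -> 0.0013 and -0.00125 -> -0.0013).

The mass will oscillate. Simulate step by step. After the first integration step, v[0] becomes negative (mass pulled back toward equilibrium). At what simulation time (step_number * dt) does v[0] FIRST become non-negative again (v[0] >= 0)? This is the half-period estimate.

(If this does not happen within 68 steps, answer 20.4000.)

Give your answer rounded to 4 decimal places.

Step 0: x=[4.2000] v=[0.0000]
Step 1: x=[3.4575] v=[-2.4750]
Step 2: x=[2.3400] v=[-3.7249]
Step 3: x=[1.4007] v=[-3.1309]
Step 4: x=[1.1046] v=[-0.9870]
Step 5: x=[1.5982] v=[1.6454]
First v>=0 after going negative at step 5, time=1.5000

Answer: 1.5000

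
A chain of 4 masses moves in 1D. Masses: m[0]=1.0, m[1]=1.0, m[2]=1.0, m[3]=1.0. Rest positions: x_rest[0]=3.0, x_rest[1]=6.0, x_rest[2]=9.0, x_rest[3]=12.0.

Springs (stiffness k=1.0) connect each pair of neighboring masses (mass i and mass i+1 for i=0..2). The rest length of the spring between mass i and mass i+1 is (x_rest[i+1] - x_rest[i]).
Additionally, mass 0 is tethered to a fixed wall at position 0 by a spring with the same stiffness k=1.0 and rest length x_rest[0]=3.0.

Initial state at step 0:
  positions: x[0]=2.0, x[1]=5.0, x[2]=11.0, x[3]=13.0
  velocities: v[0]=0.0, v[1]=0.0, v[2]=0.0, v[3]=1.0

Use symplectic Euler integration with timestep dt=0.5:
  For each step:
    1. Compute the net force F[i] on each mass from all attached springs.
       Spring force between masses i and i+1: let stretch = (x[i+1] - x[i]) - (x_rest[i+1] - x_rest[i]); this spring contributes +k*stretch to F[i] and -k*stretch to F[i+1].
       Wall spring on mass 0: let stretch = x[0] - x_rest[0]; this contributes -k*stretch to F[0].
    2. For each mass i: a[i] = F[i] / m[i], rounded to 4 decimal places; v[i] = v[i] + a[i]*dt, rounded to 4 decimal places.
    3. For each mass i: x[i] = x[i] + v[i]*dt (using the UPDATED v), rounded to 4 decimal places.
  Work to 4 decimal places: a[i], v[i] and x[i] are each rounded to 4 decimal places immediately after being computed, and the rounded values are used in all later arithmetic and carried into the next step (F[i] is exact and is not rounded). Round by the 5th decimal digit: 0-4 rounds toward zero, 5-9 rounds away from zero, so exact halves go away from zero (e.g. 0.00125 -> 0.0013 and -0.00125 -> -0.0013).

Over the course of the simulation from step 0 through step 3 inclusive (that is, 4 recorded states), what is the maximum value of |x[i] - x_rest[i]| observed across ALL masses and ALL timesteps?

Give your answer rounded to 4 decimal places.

Answer: 2.3125

Derivation:
Step 0: x=[2.0000 5.0000 11.0000 13.0000] v=[0.0000 0.0000 0.0000 1.0000]
Step 1: x=[2.2500 5.7500 10.0000 13.7500] v=[0.5000 1.5000 -2.0000 1.5000]
Step 2: x=[2.8125 6.6875 8.8750 14.3125] v=[1.1250 1.8750 -2.2500 1.1250]
Step 3: x=[3.6407 7.2032 8.5625 14.2656] v=[1.6563 1.0313 -0.6250 -0.0938]
Max displacement = 2.3125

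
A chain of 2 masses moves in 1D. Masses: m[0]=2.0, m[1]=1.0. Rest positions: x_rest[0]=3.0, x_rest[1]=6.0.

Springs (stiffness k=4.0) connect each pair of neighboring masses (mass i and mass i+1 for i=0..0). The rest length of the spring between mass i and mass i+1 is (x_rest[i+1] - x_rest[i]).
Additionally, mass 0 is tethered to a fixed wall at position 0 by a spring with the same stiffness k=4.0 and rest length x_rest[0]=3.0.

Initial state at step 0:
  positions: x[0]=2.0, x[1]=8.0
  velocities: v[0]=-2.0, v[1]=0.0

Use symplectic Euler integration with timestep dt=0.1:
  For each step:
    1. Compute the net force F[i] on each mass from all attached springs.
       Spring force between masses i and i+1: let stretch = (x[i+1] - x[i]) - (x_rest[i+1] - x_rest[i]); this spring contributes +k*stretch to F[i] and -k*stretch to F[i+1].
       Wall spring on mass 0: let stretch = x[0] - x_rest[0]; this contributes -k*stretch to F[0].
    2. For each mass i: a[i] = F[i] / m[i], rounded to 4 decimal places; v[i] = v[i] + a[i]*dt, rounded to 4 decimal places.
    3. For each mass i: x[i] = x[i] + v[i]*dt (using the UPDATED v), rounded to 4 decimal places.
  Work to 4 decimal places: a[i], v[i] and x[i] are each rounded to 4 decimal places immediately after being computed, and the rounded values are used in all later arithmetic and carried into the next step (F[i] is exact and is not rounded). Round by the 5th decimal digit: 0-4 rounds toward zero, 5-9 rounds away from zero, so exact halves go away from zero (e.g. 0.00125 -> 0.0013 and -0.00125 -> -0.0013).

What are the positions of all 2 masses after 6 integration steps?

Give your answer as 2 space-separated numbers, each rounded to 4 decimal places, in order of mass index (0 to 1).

Step 0: x=[2.0000 8.0000] v=[-2.0000 0.0000]
Step 1: x=[1.8800 7.8800] v=[-1.2000 -1.2000]
Step 2: x=[1.8424 7.6400] v=[-0.3760 -2.4000]
Step 3: x=[1.8839 7.2881] v=[0.4150 -3.5190]
Step 4: x=[1.9958 6.8400] v=[1.1191 -4.4807]
Step 5: x=[2.1647 6.3182] v=[1.6888 -5.2184]
Step 6: x=[2.3734 5.7502] v=[2.0866 -5.6798]

Answer: 2.3734 5.7502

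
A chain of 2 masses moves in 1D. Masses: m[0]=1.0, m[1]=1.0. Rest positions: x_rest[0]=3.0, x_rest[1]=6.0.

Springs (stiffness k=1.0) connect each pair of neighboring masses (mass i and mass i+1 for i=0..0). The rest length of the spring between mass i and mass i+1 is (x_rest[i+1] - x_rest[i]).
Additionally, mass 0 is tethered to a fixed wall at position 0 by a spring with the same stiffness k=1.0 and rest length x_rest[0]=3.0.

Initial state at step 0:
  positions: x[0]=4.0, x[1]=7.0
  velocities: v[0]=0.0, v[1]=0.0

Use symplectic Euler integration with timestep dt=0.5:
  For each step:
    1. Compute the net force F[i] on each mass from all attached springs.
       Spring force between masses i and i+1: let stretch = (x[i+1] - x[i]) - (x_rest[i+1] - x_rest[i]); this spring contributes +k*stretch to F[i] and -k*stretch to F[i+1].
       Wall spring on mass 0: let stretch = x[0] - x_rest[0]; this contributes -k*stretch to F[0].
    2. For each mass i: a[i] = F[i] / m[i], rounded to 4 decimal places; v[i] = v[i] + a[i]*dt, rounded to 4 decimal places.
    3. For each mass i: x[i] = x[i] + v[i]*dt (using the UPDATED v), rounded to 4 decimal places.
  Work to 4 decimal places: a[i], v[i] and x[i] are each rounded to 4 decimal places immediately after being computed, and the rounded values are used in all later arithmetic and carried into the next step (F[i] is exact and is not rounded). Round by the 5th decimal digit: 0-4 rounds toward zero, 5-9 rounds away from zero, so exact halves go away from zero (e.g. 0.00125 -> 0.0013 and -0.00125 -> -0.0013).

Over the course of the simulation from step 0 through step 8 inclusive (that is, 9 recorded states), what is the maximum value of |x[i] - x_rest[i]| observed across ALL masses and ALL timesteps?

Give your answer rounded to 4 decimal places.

Step 0: x=[4.0000 7.0000] v=[0.0000 0.0000]
Step 1: x=[3.7500 7.0000] v=[-0.5000 0.0000]
Step 2: x=[3.3750 6.9375] v=[-0.7500 -0.1250]
Step 3: x=[3.0469 6.7344] v=[-0.6563 -0.4063]
Step 4: x=[2.8789 6.3594] v=[-0.3360 -0.7501]
Step 5: x=[2.8613 5.8642] v=[-0.0352 -0.9904]
Step 6: x=[2.8791 5.3683] v=[0.0356 -0.9919]
Step 7: x=[2.7994 5.0001] v=[-0.1594 -0.7365]
Step 8: x=[2.5700 4.8317] v=[-0.4588 -0.3369]
Max displacement = 1.1683

Answer: 1.1683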